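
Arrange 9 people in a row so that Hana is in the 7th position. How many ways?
Fix one position: (9-1)! = 40320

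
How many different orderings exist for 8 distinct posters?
8! = 40320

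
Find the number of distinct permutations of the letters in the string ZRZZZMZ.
7! / (1! × 1! × 5!) = 42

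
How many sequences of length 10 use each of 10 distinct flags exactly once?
10! = 3628800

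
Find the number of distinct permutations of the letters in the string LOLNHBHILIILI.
13! / (1! × 4! × 2! × 4! × 1! × 1!) = 5405400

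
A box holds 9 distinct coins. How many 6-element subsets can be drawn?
C(9,6) = 9!/(6!×3!) = 84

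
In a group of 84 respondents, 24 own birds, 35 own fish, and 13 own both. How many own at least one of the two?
|A∪B| = |A| + |B| - |A∩B| = 24 + 35 - 13 = 46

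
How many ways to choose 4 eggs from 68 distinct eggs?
C(68,4) = 68!/(4!×64!) = 814385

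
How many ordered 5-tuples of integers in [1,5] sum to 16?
Coefficient of x^16 in (x + x² + ... + x^5)^5. By inclusion-exclusion on dice exceeding 5: Σ_j (-1)^j C(5,j)·C(16-1-5j, 4) = C(5,0)·C(15,4) - C(5,1)·C(10,4) + C(5,2)·C(5,4) = 1·1365 - 5·210 + 10·5 = 365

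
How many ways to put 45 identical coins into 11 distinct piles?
C(45+11-1, 11-1) = C(55, 10) = 29248649430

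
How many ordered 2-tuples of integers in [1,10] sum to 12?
Coefficient of x^12 in (x + x² + ... + x^10)^2. By inclusion-exclusion on dice exceeding 10: Σ_j (-1)^j C(2,j)·C(12-1-10j, 1) = C(2,0)·C(11,1) - C(2,1)·C(1,1) = 1·11 - 2·1 = 9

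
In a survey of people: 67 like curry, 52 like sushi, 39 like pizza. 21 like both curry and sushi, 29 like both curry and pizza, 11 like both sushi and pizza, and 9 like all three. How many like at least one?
|A∪B∪C| = 67+52+39-21-29-11+9 = 106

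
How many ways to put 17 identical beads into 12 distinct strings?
C(17+12-1, 12-1) = C(28, 11) = 21474180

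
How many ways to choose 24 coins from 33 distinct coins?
C(33,24) = 33!/(24!×9!) = 38567100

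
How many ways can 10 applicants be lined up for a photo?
10! = 3628800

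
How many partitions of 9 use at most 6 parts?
By conjugation, equals partitions of 9 into parts ≤ 6. Let r_j(i) = number of partitions of i into parts ≤ j, for i = 0..9. r_1(i) = 1 for all i; r_j(i) = r_{j-1}(i) + r_j(i-j). Rows j = 2..6: ≤2: 1 1 2 2 3 3 4 4 5 5; ≤3: 1 1 2 3 4 5 7 8 10 12; ≤4: 1 1 2 3 5 6 9 11 15 18; ≤5: 1 1 2 3 5 7 10 13 18 23; ≤6: 1 1 2 3 5 7 11 14 20 26. r_6(9) = 26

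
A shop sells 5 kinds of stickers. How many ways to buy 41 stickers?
C(41+5-1, 5-1) = C(45, 4) = 148995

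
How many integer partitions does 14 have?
Pentagonal recurrence p(n) = p(n-1) + p(n-2) - p(n-5) - p(n-7) + p(n-12) + p(n-15) - ... gives p(0..13) = 1, 1, 2, 3, 5, 7, 11, 15, 22, 30, 42, 56, 77, 101. p(14) = p(13) + p(12) - p(9) - p(7) + p(2) = 101 + 77 - 30 - 15 + 2 = 135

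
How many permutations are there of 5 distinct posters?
5! = 120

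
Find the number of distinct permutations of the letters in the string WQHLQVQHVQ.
10! / (4! × 2! × 1! × 1! × 2!) = 37800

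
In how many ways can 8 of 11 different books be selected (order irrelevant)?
C(11,8) = 11!/(8!×3!) = 165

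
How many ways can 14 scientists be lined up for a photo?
14! = 87178291200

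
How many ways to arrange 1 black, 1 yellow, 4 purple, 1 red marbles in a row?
7! / (1! × 1! × 4! × 1!) = 210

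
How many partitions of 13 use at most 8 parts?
By conjugation, equals partitions of 13 into parts ≤ 8. Let r_j(i) = number of partitions of i into parts ≤ j, for i = 0..13. r_1(i) = 1 for all i; r_j(i) = r_{j-1}(i) + r_j(i-j). Rows j = 2..8: ≤2: 1 1 2 2 3 3 4 4 5 5 6 6 7 7; ≤3: 1 1 2 3 4 5 7 8 10 12 14 16 19 21; ≤4: 1 1 2 3 5 6 9 11 15 18 23 27 34 39; ≤5: 1 1 2 3 5 7 10 13 18 23 30 37 47 57; ≤6: 1 1 2 3 5 7 11 14 20 26 35 44 58 71; ≤7: 1 1 2 3 5 7 11 15 21 28 38 49 65 82; ≤8: 1 1 2 3 5 7 11 15 22 29 40 52 70 89. r_8(13) = 89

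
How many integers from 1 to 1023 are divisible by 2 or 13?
⌊1023/2⌋ + ⌊1023/13⌋ - ⌊1023/26⌋ = 511 + 78 - 39 = 550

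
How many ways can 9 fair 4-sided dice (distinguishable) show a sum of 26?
Coefficient of x^26 in (x + x² + ... + x^4)^9. By inclusion-exclusion on dice exceeding 4: Σ_j (-1)^j C(9,j)·C(26-1-4j, 8) = C(9,0)·C(25,8) - C(9,1)·C(21,8) + C(9,2)·C(17,8) - C(9,3)·C(13,8) + C(9,4)·C(9,8) = 1·1081575 - 9·203490 + 36·24310 - 84·1287 + 126·9 = 18351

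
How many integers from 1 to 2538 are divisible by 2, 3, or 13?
⌊2538/2⌋+⌊2538/3⌋+⌊2538/13⌋ - ⌊2538/6⌋-⌊2538/26⌋-⌊2538/39⌋ + ⌊2538/78⌋ = 1269+846+195 - 423-97-65 + 32 = 1757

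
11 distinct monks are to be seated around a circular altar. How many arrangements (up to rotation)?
Circular: fix one position, arrange the rest. (11-1)! = 3628800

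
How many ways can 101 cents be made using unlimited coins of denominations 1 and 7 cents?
Coefficient of x^101 in 1/(1-x^1) · 1/(1-x^7). Use j coins of 7 for j = 0..⌊101/7⌋ = 14, the rest in 1s: 14 + 1 = 15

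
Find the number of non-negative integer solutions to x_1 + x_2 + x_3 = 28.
C(28+3-1, 3-1) = C(30, 2) = 435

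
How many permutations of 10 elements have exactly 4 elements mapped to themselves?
Choose the 4 fixed points C(10,4) = 210, derange the rest: !6 = Σ_{j=0}^{6} (-1)^j·6!/j! = 720 - 720 + 360 - 120 + 30 - 6 + 1 = 265. Product = 210 × 265 = 55650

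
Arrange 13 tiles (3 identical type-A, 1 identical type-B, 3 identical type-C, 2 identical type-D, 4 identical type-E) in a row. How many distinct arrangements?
13! / (3! × 1! × 3! × 2! × 4!) = 3603600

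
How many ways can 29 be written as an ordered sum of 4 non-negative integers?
C(29+4-1, 4-1) = C(32, 3) = 4960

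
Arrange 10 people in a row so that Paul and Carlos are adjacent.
Treat as block: (10-1)! × 2! = 362880 × 2 = 725760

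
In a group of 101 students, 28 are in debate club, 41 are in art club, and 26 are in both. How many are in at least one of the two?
|A∪B| = |A| + |B| - |A∩B| = 28 + 41 - 26 = 43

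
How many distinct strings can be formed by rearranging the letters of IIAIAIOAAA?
10! / (1! × 4! × 5!) = 1260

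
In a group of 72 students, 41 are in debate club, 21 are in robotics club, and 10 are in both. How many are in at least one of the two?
|A∪B| = |A| + |B| - |A∩B| = 41 + 21 - 10 = 52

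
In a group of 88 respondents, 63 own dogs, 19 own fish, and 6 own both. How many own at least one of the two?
|A∪B| = |A| + |B| - |A∩B| = 63 + 19 - 6 = 76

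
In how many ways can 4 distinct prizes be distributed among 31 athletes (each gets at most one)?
P(31,4) = 31!/(31-4)! = 755160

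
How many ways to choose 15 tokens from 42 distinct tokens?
C(42,15) = 42!/(15!×27!) = 98672427616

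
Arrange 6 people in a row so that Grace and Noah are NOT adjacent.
Total - adjacent = 6! - (6-1)!×2 = 720 - 240 = 480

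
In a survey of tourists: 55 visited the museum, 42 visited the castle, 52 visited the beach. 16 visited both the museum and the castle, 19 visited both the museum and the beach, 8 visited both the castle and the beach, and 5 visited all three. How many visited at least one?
|A∪B∪C| = 55+42+52-16-19-8+5 = 111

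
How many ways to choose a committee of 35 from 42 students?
C(42,35) = 42!/(35!×7!) = 26978328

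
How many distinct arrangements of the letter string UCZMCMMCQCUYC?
13! / (1! × 1! × 3! × 1! × 2! × 5!) = 4324320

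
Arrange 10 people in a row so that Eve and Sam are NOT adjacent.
Total - adjacent = 10! - (10-1)!×2 = 3628800 - 725760 = 2903040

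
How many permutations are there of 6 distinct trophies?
6! = 720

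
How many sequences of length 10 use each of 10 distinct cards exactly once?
10! = 3628800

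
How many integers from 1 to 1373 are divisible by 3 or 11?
⌊1373/3⌋ + ⌊1373/11⌋ - ⌊1373/33⌋ = 457 + 124 - 41 = 540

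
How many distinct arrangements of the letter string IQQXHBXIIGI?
11! / (4! × 1! × 2! × 1! × 1! × 2!) = 415800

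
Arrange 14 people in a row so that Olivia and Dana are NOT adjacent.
Total - adjacent = 14! - (14-1)!×2 = 87178291200 - 12454041600 = 74724249600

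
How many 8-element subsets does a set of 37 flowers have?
C(37,8) = 37!/(8!×29!) = 38608020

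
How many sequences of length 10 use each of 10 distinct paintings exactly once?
10! = 3628800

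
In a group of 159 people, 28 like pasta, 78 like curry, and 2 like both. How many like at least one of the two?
|A∪B| = |A| + |B| - |A∩B| = 28 + 78 - 2 = 104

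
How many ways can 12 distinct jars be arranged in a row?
12! = 479001600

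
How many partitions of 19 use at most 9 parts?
By conjugation, equals partitions of 19 into parts ≤ 9. Let r_j(i) = number of partitions of i into parts ≤ j, for i = 0..19. r_1(i) = 1 for all i; r_j(i) = r_{j-1}(i) + r_j(i-j). Rows j = 2..9: ≤2: 1 1 2 2 3 3 4 4 5 5 6 6 7 7 8 8 9 9 10 10; ≤3: 1 1 2 3 4 5 7 8 10 12 14 16 19 21 24 27 30 33 37 40; ≤4: 1 1 2 3 5 6 9 11 15 18 23 27 34 39 47 54 64 72 84 94; ≤5: 1 1 2 3 5 7 10 13 18 23 30 37 47 57 70 84 101 119 141 164; ≤6: 1 1 2 3 5 7 11 14 20 26 35 44 58 71 90 110 136 163 199 235; ≤7: 1 1 2 3 5 7 11 15 21 28 38 49 65 82 105 131 164 201 248 300; ≤8: 1 1 2 3 5 7 11 15 22 29 40 52 70 89 116 146 186 230 288 352; ≤9: 1 1 2 3 5 7 11 15 22 30 41 54 73 94 123 157 201 252 318 393. r_9(19) = 393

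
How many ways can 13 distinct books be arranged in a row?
13! = 6227020800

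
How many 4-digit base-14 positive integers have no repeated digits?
First digit: 13 choices (nonzero). Then descending: 13 × 13 × 12 × 11 = 22308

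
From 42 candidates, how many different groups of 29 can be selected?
C(42,29) = 42!/(29!×13!) = 25518731280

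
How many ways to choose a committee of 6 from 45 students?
C(45,6) = 45!/(6!×39!) = 8145060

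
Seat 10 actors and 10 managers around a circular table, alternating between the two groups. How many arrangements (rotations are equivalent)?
Fix one of the actors: (10-1)! ways for the remaining actors, × 10! ways for the managers = 362880 × 3628800 = 1316818944000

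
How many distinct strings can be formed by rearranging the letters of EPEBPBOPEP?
10! / (3! × 2! × 4! × 1!) = 12600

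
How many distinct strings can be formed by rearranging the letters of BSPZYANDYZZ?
11! / (1! × 2! × 1! × 1! × 1! × 1! × 1! × 3!) = 3326400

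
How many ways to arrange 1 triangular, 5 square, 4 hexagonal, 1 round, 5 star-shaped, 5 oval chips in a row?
21! / (1! × 5! × 4! × 1! × 5! × 5!) = 1231938227520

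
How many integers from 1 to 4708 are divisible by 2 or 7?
⌊4708/2⌋ + ⌊4708/7⌋ - ⌊4708/14⌋ = 2354 + 672 - 336 = 2690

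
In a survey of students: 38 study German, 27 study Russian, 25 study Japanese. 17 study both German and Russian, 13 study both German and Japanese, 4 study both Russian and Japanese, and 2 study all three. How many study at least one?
|A∪B∪C| = 38+27+25-17-13-4+2 = 58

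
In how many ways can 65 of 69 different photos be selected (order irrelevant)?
C(69,65) = 69!/(65!×4!) = 864501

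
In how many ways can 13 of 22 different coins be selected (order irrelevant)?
C(22,13) = 22!/(13!×9!) = 497420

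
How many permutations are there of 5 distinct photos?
5! = 120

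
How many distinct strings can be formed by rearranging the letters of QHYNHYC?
7! / (2! × 1! × 1! × 1! × 2!) = 1260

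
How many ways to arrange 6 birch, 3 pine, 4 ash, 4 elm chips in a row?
17! / (6! × 3! × 4! × 4!) = 142942800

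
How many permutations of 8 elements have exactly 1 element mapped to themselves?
Choose the 1 fixed point C(8,1) = 8, derange the rest: !7 = Σ_{j=0}^{7} (-1)^j·7!/j! = 5040 - 5040 + 2520 - 840 + 210 - 42 + 7 - 1 = 1854. Product = 8 × 1854 = 14832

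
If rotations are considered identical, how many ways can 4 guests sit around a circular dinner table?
Circular: fix one position, arrange the rest. (4-1)! = 6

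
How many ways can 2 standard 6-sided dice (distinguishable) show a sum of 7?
Coefficient of x^7 in (x + x² + ... + x^6)^2. By inclusion-exclusion on dice exceeding 6: Σ_j (-1)^j C(2,j)·C(7-1-6j, 1) = C(2,0)·C(6,1) = 1·6 = 6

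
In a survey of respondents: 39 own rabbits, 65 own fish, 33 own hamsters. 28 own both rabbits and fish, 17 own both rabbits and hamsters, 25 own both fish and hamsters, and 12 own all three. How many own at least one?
|A∪B∪C| = 39+65+33-28-17-25+12 = 79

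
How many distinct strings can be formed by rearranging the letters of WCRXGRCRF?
9! / (1! × 1! × 2! × 3! × 1! × 1!) = 30240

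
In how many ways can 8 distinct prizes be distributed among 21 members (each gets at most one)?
P(21,8) = 21!/(21-8)! = 8204716800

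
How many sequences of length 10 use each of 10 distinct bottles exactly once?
10! = 3628800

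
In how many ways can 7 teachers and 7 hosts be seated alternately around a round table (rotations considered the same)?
Fix one of the teachers: (7-1)! ways for the remaining teachers, × 7! ways for the hosts = 720 × 5040 = 3628800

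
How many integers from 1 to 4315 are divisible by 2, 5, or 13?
⌊4315/2⌋+⌊4315/5⌋+⌊4315/13⌋ - ⌊4315/10⌋-⌊4315/26⌋-⌊4315/65⌋ + ⌊4315/130⌋ = 2157+863+331 - 431-165-66 + 33 = 2722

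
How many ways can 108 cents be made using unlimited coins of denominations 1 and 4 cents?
Coefficient of x^108 in 1/(1-x^1) · 1/(1-x^4). Use j coins of 4 for j = 0..⌊108/4⌋ = 27, the rest in 1s: 27 + 1 = 28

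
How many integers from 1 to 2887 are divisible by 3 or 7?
⌊2887/3⌋ + ⌊2887/7⌋ - ⌊2887/21⌋ = 962 + 412 - 137 = 1237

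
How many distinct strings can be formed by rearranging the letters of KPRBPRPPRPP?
11! / (1! × 6! × 3! × 1!) = 9240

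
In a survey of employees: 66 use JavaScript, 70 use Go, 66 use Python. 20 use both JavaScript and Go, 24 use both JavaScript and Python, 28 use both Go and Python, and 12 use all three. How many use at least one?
|A∪B∪C| = 66+70+66-20-24-28+12 = 142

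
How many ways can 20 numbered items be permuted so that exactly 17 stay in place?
Choose the 17 fixed points C(20,17) = 1140, derange the rest: !3 = Σ_{j=0}^{3} (-1)^j·3!/j! = 6 - 6 + 3 - 1 = 2. Product = 1140 × 2 = 2280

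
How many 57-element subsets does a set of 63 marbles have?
C(63,57) = 63!/(57!×6!) = 67945521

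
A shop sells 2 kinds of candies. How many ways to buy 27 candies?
C(27+2-1, 2-1) = C(28, 1) = 28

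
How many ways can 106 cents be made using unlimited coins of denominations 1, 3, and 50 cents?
Coefficient of x^106 in 1/(1-x^1) · 1/(1-x^3) · 1/(1-x^50). Case on j = number of 50-cent coins (j = 0..2); remainder r = 106 - 50j is made from {1,3} in ⌊r/3⌋+1 ways. r = 106, 56, 6 → 36 + 19 + 3 = 58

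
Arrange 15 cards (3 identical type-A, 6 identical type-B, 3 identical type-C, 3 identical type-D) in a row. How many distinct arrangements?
15! / (3! × 6! × 3! × 3!) = 8408400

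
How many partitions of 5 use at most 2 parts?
By conjugation, equals partitions of 5 into parts ≤ 2. Let r_j(i) = number of partitions of i into parts ≤ j, for i = 0..5. r_1(i) = 1 for all i; r_j(i) = r_{j-1}(i) + r_j(i-j). Rows j = 2..2: ≤2: 1 1 2 2 3 3. r_2(5) = 3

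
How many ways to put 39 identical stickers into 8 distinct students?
C(39+8-1, 8-1) = C(46, 7) = 53524680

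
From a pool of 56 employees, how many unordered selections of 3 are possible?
C(56,3) = 56!/(3!×53!) = 27720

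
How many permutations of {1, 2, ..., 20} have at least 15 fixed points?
Exactly j fixed points: C(20,j)·!(20-j); sum over j ≥ 15 (derangement numbers via !m = (m-1)·(!(m-1) + !(m-2)): !0..!5 = 1, 0, 1, 2, 9, 44). Σ_{j=15}^{20} C(20,j)·!(20-j) = C(20,15)·!5 + C(20,16)·!4 + C(20,17)·!3 + C(20,18)·!2 + C(20,19)·!1 + C(20,20)·!0 = 15504·44 + 4845·9 + 1140·2 + 190·1 + 20·0 + 1·1 = 728252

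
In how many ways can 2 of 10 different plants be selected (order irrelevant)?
C(10,2) = 10!/(2!×8!) = 45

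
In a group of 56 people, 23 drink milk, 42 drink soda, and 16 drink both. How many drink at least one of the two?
|A∪B| = |A| + |B| - |A∩B| = 23 + 42 - 16 = 49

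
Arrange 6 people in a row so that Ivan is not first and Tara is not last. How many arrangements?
By inclusion-exclusion: 6! - 2×(6-1)! + (6-2)! = 720 - 240 + 24 = 504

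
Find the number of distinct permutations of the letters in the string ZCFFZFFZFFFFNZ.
14! / (1! × 4! × 1! × 8!) = 90090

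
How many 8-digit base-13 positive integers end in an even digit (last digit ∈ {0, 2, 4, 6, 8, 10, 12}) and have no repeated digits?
Last∈{0,2,4,6,8,10,12}. Last=0: 3991680. Last nonzero: 6×11×P(11,6) = 21954240. Total = 25945920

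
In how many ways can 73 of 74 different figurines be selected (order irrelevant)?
C(74,73) = 74!/(73!×1!) = 74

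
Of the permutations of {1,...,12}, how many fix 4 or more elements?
Exactly j fixed points: C(12,j)·!(12-j); sum over j ≥ 4 (derangement numbers via !m = (m-1)·(!(m-1) + !(m-2)): !0..!8 = 1, 0, 1, 2, 9, 44, 265, 1854, 14833). Σ_{j=4}^{12} C(12,j)·!(12-j) = C(12,4)·!8 + C(12,5)·!7 + C(12,6)·!6 + C(12,7)·!5 + C(12,8)·!4 + C(12,9)·!3 + C(12,10)·!2 + C(12,11)·!1 + C(12,12)·!0 = 495·14833 + 792·1854 + 924·265 + 792·44 + 495·9 + 220·2 + 66·1 + 12·0 + 1·1 = 9095373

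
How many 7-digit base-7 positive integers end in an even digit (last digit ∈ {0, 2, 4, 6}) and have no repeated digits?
Last∈{0,2,4,6}. Last=0: 720. Last nonzero: 3×5×P(5,5) = 1800. Total = 2520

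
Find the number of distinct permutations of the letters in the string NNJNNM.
6! / (1! × 4! × 1!) = 30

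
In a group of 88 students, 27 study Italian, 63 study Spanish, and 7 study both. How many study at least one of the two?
|A∪B| = |A| + |B| - |A∩B| = 27 + 63 - 7 = 83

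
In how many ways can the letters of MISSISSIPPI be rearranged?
11! / (1! × 4! × 4! × 2!) = 34650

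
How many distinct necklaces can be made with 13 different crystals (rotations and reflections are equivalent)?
(13-1)!/2 = 479001600/2 = 239500800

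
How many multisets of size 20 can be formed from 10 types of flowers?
C(20+10-1, 10-1) = C(29, 9) = 10015005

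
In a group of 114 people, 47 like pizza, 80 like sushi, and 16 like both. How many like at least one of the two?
|A∪B| = |A| + |B| - |A∩B| = 47 + 80 - 16 = 111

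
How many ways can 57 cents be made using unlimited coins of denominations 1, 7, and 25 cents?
Coefficient of x^57 in 1/(1-x^1) · 1/(1-x^7) · 1/(1-x^25). Case on j = number of 25-cent coins (j = 0..2); remainder r = 57 - 25j is made from {1,7} in ⌊r/7⌋+1 ways. r = 57, 32, 7 → 9 + 5 + 2 = 16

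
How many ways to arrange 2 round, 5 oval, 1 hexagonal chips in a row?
8! / (2! × 5! × 1!) = 168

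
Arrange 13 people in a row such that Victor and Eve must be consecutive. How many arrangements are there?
Treat the 2 as one block: (13-2+1)! × 2! = 479001600 × 2 = 958003200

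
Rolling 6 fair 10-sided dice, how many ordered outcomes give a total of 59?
Coefficient of x^59 in (x + x² + ... + x^10)^6. By inclusion-exclusion on dice exceeding 10: Σ_j (-1)^j C(6,j)·C(59-1-10j, 5) = C(6,0)·C(58,5) - C(6,1)·C(48,5) + C(6,2)·C(38,5) - C(6,3)·C(28,5) + C(6,4)·C(18,5) - C(6,5)·C(8,5) = 1·4582116 - 6·1712304 + 15·501942 - 20·98280 + 15·8568 - 6·56 = 6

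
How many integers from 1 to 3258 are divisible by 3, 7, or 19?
⌊3258/3⌋+⌊3258/7⌋+⌊3258/19⌋ - ⌊3258/21⌋-⌊3258/57⌋-⌊3258/133⌋ + ⌊3258/399⌋ = 1086+465+171 - 155-57-24 + 8 = 1494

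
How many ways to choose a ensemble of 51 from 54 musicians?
C(54,51) = 54!/(51!×3!) = 24804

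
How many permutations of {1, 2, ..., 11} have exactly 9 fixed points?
Choose the 9 fixed points C(11,9) = 55, derange the rest: !2 = Σ_{j=0}^{2} (-1)^j·2!/j! = 2 - 2 + 1 = 1. Product = 55 × 1 = 55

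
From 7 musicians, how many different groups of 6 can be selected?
C(7,6) = 7!/(6!×1!) = 7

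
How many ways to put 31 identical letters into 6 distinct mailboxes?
C(31+6-1, 6-1) = C(36, 5) = 376992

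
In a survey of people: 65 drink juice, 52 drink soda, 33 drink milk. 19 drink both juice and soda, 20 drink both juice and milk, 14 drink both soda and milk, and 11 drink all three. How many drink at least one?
|A∪B∪C| = 65+52+33-19-20-14+11 = 108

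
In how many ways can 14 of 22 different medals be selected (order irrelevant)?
C(22,14) = 22!/(14!×8!) = 319770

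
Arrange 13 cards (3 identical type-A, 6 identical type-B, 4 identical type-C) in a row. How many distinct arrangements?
13! / (3! × 6! × 4!) = 60060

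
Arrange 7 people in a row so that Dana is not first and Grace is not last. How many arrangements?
By inclusion-exclusion: 7! - 2×(7-1)! + (7-2)! = 5040 - 1440 + 120 = 3720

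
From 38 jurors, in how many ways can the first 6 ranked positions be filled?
P(38,6) = 38!/(38-6)! = 1987690320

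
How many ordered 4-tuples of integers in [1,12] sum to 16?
Coefficient of x^16 in (x + x² + ... + x^12)^4. By inclusion-exclusion on dice exceeding 12: Σ_j (-1)^j C(4,j)·C(16-1-12j, 3) = C(4,0)·C(15,3) - C(4,1)·C(3,3) = 1·455 - 4·1 = 451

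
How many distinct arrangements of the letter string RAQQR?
5! / (2! × 1! × 2!) = 30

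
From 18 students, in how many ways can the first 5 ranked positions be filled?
P(18,5) = 18!/(18-5)! = 1028160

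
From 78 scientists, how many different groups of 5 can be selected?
C(78,5) = 78!/(5!×73!) = 21111090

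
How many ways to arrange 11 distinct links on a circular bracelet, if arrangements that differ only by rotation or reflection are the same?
(11-1)!/2 = 3628800/2 = 1814400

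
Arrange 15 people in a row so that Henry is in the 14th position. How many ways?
Fix one position: (15-1)! = 87178291200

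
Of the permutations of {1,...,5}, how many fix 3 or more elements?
Exactly j fixed points: C(5,j)·!(5-j); sum over j ≥ 3 (derangement numbers via !m = (m-1)·(!(m-1) + !(m-2)): !0..!2 = 1, 0, 1). Σ_{j=3}^{5} C(5,j)·!(5-j) = C(5,3)·!2 + C(5,4)·!1 + C(5,5)·!0 = 10·1 + 5·0 + 1·1 = 11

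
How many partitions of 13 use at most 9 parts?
By conjugation, equals partitions of 13 into parts ≤ 9. Let r_j(i) = number of partitions of i into parts ≤ j, for i = 0..13. r_1(i) = 1 for all i; r_j(i) = r_{j-1}(i) + r_j(i-j). Rows j = 2..9: ≤2: 1 1 2 2 3 3 4 4 5 5 6 6 7 7; ≤3: 1 1 2 3 4 5 7 8 10 12 14 16 19 21; ≤4: 1 1 2 3 5 6 9 11 15 18 23 27 34 39; ≤5: 1 1 2 3 5 7 10 13 18 23 30 37 47 57; ≤6: 1 1 2 3 5 7 11 14 20 26 35 44 58 71; ≤7: 1 1 2 3 5 7 11 15 21 28 38 49 65 82; ≤8: 1 1 2 3 5 7 11 15 22 29 40 52 70 89; ≤9: 1 1 2 3 5 7 11 15 22 30 41 54 73 94. r_9(13) = 94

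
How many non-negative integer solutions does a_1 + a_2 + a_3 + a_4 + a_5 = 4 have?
C(4+5-1, 5-1) = C(8, 4) = 70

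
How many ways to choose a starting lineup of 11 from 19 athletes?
C(19,11) = 19!/(11!×8!) = 75582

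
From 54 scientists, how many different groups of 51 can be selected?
C(54,51) = 54!/(51!×3!) = 24804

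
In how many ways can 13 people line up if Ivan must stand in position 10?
Fix one position: (13-1)! = 479001600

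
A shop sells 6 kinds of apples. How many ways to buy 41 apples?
C(41+6-1, 6-1) = C(46, 5) = 1370754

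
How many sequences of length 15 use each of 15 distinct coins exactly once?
15! = 1307674368000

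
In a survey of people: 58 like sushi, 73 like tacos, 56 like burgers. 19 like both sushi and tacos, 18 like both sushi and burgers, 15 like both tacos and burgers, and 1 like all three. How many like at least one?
|A∪B∪C| = 58+73+56-19-18-15+1 = 136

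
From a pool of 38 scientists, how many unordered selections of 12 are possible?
C(38,12) = 38!/(12!×26!) = 2707475148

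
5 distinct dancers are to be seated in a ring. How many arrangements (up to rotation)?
Circular: fix one position, arrange the rest. (5-1)! = 24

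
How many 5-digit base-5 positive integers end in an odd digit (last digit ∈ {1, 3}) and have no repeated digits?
Last∈{1,3}. Last=0: 0. Last nonzero: 2×3×P(3,3) = 36. Total = 36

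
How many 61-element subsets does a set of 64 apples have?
C(64,61) = 64!/(61!×3!) = 41664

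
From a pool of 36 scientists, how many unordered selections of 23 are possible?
C(36,23) = 36!/(23!×13!) = 2310789600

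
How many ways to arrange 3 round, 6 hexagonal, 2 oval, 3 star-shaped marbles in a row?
14! / (3! × 6! × 2! × 3!) = 1681680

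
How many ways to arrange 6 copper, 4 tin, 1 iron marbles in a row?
11! / (6! × 4! × 1!) = 2310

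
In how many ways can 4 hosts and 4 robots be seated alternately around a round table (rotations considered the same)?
Fix one of the hosts: (4-1)! ways for the remaining hosts, × 4! ways for the robots = 6 × 24 = 144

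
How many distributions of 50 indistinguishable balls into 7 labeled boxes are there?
C(50+7-1, 7-1) = C(56, 6) = 32468436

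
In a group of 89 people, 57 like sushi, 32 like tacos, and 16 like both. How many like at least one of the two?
|A∪B| = |A| + |B| - |A∩B| = 57 + 32 - 16 = 73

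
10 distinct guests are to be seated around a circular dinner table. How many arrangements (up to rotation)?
Circular: fix one position, arrange the rest. (10-1)! = 362880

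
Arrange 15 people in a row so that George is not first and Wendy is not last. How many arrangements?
By inclusion-exclusion: 15! - 2×(15-1)! + (15-2)! = 1307674368000 - 174356582400 + 6227020800 = 1139544806400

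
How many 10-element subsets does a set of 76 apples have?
C(76,10) = 76!/(10!×66!) = 954526728530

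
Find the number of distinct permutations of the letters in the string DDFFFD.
6! / (3! × 3!) = 20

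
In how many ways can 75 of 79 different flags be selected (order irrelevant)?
C(79,75) = 79!/(75!×4!) = 1502501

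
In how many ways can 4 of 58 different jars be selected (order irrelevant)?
C(58,4) = 58!/(4!×54!) = 424270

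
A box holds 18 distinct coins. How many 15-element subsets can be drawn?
C(18,15) = 18!/(15!×3!) = 816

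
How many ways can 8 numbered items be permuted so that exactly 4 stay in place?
Choose the 4 fixed points C(8,4) = 70, derange the rest: !4 = Σ_{j=0}^{4} (-1)^j·4!/j! = 24 - 24 + 12 - 4 + 1 = 9. Product = 70 × 9 = 630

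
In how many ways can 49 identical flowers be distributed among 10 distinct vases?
C(49+10-1, 10-1) = C(58, 9) = 10648873950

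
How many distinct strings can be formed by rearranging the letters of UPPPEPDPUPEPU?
13! / (1! × 3! × 7! × 2!) = 102960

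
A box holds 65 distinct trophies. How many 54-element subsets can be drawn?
C(65,54) = 65!/(54!×11!) = 895068996640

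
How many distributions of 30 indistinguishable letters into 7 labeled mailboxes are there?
C(30+7-1, 7-1) = C(36, 6) = 1947792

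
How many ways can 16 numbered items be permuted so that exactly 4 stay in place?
Choose the 4 fixed points C(16,4) = 1820, derange the rest: !12 = Σ_{j=0}^{12} (-1)^j·12!/j! = 479001600 - 479001600 + 239500800 - 79833600 + 19958400 - 3991680 + 665280 - 95040 + 11880 - 1320 + 132 - 12 + 1 = 176214841. Product = 1820 × 176214841 = 320711010620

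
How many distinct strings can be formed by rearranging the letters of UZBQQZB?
7! / (2! × 2! × 1! × 2!) = 630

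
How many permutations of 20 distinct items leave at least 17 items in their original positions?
Exactly j fixed points: C(20,j)·!(20-j); sum over j ≥ 17 (derangement numbers via !m = (m-1)·(!(m-1) + !(m-2)): !0..!3 = 1, 0, 1, 2). Σ_{j=17}^{20} C(20,j)·!(20-j) = C(20,17)·!3 + C(20,18)·!2 + C(20,19)·!1 + C(20,20)·!0 = 1140·2 + 190·1 + 20·0 + 1·1 = 2471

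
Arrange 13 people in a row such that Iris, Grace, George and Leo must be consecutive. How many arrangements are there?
Treat the 4 as one block: (13-4+1)! × 4! = 3628800 × 24 = 87091200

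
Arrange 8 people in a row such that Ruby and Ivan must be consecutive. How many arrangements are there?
Treat the 2 as one block: (8-2+1)! × 2! = 5040 × 2 = 10080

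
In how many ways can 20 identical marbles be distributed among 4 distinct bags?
C(20+4-1, 4-1) = C(23, 3) = 1771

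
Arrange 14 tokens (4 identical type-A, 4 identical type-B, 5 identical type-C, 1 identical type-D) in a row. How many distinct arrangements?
14! / (4! × 4! × 5! × 1!) = 1261260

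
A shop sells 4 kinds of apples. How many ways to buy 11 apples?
C(11+4-1, 4-1) = C(14, 3) = 364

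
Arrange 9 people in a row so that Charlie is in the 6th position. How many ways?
Fix one position: (9-1)! = 40320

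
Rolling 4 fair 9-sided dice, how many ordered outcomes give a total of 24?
Coefficient of x^24 in (x + x² + ... + x^9)^4. By inclusion-exclusion on dice exceeding 9: Σ_j (-1)^j C(4,j)·C(24-1-9j, 3) = C(4,0)·C(23,3) - C(4,1)·C(14,3) + C(4,2)·C(5,3) = 1·1771 - 4·364 + 6·10 = 375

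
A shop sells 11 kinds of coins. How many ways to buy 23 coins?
C(23+11-1, 11-1) = C(33, 10) = 92561040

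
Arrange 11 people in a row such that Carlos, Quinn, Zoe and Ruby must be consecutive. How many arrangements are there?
Treat the 4 as one block: (11-4+1)! × 4! = 40320 × 24 = 967680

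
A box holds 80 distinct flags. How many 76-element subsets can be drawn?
C(80,76) = 80!/(76!×4!) = 1581580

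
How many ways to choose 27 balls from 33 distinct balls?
C(33,27) = 33!/(27!×6!) = 1107568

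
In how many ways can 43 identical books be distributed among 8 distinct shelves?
C(43+8-1, 8-1) = C(50, 7) = 99884400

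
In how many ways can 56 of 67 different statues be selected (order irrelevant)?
C(67,56) = 67!/(56!×11!) = 1285063345176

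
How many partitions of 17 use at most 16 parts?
By conjugation, equals partitions of 17 into parts ≤ 16. Let r_j(i) = number of partitions of i into parts ≤ j, for i = 0..17. r_1(i) = 1 for all i; r_j(i) = r_{j-1}(i) + r_j(i-j). Rows j = 2..16: ≤2: 1 1 2 2 3 3 4 4 5 5 6 6 7 7 8 8 9 9; ≤3: 1 1 2 3 4 5 7 8 10 12 14 16 19 21 24 27 30 33; ≤4: 1 1 2 3 5 6 9 11 15 18 23 27 34 39 47 54 64 72; ≤5: 1 1 2 3 5 7 10 13 18 23 30 37 47 57 70 84 101 119; ≤6: 1 1 2 3 5 7 11 14 20 26 35 44 58 71 90 110 136 163; ≤7: 1 1 2 3 5 7 11 15 21 28 38 49 65 82 105 131 164 201; ≤8: 1 1 2 3 5 7 11 15 22 29 40 52 70 89 116 146 186 230; ≤9: 1 1 2 3 5 7 11 15 22 30 41 54 73 94 123 157 201 252; ≤10: 1 1 2 3 5 7 11 15 22 30 42 55 75 97 128 164 212 267; ≤11: 1 1 2 3 5 7 11 15 22 30 42 56 76 99 131 169 219 278; ≤12: 1 1 2 3 5 7 11 15 22 30 42 56 77 100 133 172 224 285; ≤13: 1 1 2 3 5 7 11 15 22 30 42 56 77 101 134 174 227 290; ≤14: 1 1 2 3 5 7 11 15 22 30 42 56 77 101 135 175 229 293; ≤15: 1 1 2 3 5 7 11 15 22 30 42 56 77 101 135 176 230 295; ≤16: 1 1 2 3 5 7 11 15 22 30 42 56 77 101 135 176 231 296. r_16(17) = 296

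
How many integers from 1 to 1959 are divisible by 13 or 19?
⌊1959/13⌋ + ⌊1959/19⌋ - ⌊1959/247⌋ = 150 + 103 - 7 = 246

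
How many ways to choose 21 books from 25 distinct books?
C(25,21) = 25!/(21!×4!) = 12650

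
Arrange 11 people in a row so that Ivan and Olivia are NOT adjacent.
Total - adjacent = 11! - (11-1)!×2 = 39916800 - 7257600 = 32659200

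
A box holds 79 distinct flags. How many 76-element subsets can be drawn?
C(79,76) = 79!/(76!×3!) = 79079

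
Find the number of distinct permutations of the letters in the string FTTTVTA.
7! / (4! × 1! × 1! × 1!) = 210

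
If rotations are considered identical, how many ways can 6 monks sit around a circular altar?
Circular: fix one position, arrange the rest. (6-1)! = 120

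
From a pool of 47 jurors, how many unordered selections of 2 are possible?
C(47,2) = 47!/(2!×45!) = 1081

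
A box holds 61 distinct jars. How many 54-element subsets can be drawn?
C(61,54) = 61!/(54!×7!) = 436270780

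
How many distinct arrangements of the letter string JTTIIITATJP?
11! / (3! × 4! × 2! × 1! × 1!) = 138600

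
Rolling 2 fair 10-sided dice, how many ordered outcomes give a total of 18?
Coefficient of x^18 in (x + x² + ... + x^10)^2. By inclusion-exclusion on dice exceeding 10: Σ_j (-1)^j C(2,j)·C(18-1-10j, 1) = C(2,0)·C(17,1) - C(2,1)·C(7,1) = 1·17 - 2·7 = 3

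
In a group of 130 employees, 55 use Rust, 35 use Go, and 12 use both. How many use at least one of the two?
|A∪B| = |A| + |B| - |A∩B| = 55 + 35 - 12 = 78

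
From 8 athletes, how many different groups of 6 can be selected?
C(8,6) = 8!/(6!×2!) = 28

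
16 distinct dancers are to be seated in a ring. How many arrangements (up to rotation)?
Circular: fix one position, arrange the rest. (16-1)! = 1307674368000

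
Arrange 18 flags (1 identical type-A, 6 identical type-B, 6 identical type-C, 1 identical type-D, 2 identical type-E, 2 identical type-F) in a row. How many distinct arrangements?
18! / (1! × 6! × 6! × 1! × 2! × 2!) = 3087564480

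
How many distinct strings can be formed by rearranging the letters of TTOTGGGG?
8! / (4! × 1! × 3!) = 280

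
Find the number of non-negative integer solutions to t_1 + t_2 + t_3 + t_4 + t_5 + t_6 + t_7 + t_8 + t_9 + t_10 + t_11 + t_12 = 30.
C(30+12-1, 12-1) = C(41, 11) = 3159461968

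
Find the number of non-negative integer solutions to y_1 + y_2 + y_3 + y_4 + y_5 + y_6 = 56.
C(56+6-1, 6-1) = C(61, 5) = 5949147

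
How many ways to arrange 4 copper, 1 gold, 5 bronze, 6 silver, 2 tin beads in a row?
18! / (4! × 1! × 5! × 6! × 2!) = 1543782240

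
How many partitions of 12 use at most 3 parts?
By conjugation, equals partitions of 12 into parts ≤ 3. Let r_j(i) = number of partitions of i into parts ≤ j, for i = 0..12. r_1(i) = 1 for all i; r_j(i) = r_{j-1}(i) + r_j(i-j). Rows j = 2..3: ≤2: 1 1 2 2 3 3 4 4 5 5 6 6 7; ≤3: 1 1 2 3 4 5 7 8 10 12 14 16 19. r_3(12) = 19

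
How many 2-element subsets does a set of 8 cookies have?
C(8,2) = 8!/(2!×6!) = 28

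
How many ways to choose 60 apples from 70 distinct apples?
C(70,60) = 70!/(60!×10!) = 396704524216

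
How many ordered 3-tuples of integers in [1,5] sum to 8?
Coefficient of x^8 in (x + x² + ... + x^5)^3. By inclusion-exclusion on dice exceeding 5: Σ_j (-1)^j C(3,j)·C(8-1-5j, 2) = C(3,0)·C(7,2) - C(3,1)·C(2,2) = 1·21 - 3·1 = 18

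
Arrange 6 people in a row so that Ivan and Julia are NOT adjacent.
Total - adjacent = 6! - (6-1)!×2 = 720 - 240 = 480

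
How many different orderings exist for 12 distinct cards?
12! = 479001600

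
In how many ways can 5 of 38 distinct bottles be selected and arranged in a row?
P(38,5) = 38!/(38-5)! = 60233040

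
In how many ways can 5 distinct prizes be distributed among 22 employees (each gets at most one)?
P(22,5) = 22!/(22-5)! = 3160080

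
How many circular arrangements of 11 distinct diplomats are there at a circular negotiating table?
Circular: fix one position, arrange the rest. (11-1)! = 3628800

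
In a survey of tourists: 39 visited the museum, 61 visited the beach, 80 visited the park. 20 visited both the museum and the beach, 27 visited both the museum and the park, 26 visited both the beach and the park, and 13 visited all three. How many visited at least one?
|A∪B∪C| = 39+61+80-20-27-26+13 = 120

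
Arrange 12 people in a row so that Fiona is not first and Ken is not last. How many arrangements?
By inclusion-exclusion: 12! - 2×(12-1)! + (12-2)! = 479001600 - 79833600 + 3628800 = 402796800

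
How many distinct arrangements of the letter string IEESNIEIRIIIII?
14! / (1! × 1! × 1! × 3! × 8!) = 360360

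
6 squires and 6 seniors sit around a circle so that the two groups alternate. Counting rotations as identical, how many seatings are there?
Fix one of the squires: (6-1)! ways for the remaining squires, × 6! ways for the seniors = 120 × 720 = 86400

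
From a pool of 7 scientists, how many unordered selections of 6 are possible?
C(7,6) = 7!/(6!×1!) = 7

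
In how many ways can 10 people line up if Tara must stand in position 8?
Fix one position: (10-1)! = 362880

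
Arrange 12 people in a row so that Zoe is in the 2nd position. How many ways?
Fix one position: (12-1)! = 39916800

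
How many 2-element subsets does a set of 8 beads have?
C(8,2) = 8!/(2!×6!) = 28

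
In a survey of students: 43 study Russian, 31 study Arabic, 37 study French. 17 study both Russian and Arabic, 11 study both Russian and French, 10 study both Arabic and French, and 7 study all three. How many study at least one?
|A∪B∪C| = 43+31+37-17-11-10+7 = 80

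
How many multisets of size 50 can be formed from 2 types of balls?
C(50+2-1, 2-1) = C(51, 1) = 51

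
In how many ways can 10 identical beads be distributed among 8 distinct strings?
C(10+8-1, 8-1) = C(17, 7) = 19448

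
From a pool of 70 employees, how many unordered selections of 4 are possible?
C(70,4) = 70!/(4!×66!) = 916895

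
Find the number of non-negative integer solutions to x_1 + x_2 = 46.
C(46+2-1, 2-1) = C(47, 1) = 47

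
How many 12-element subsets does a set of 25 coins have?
C(25,12) = 25!/(12!×13!) = 5200300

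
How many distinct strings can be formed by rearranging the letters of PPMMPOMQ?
8! / (1! × 3! × 3! × 1!) = 1120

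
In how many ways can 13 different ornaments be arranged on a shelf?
13! = 6227020800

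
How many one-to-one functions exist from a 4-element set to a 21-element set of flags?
P(21,4) = 21!/(21-4)! = 143640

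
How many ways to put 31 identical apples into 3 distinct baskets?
C(31+3-1, 3-1) = C(33, 2) = 528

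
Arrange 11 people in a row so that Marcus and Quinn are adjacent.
Treat as block: (11-1)! × 2! = 3628800 × 2 = 7257600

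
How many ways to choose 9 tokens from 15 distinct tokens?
C(15,9) = 15!/(9!×6!) = 5005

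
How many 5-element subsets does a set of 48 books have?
C(48,5) = 48!/(5!×43!) = 1712304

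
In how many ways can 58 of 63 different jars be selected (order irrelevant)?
C(63,58) = 63!/(58!×5!) = 7028847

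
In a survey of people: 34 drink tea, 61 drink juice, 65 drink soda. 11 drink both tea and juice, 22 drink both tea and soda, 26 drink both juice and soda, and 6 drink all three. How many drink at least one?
|A∪B∪C| = 34+61+65-11-22-26+6 = 107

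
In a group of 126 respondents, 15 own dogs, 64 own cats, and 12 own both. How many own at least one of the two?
|A∪B| = |A| + |B| - |A∩B| = 15 + 64 - 12 = 67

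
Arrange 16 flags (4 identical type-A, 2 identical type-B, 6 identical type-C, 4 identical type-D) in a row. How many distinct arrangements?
16! / (4! × 2! × 6! × 4!) = 25225200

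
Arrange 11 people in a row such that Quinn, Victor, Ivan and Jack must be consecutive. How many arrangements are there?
Treat the 4 as one block: (11-4+1)! × 4! = 40320 × 24 = 967680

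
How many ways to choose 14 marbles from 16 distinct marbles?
C(16,14) = 16!/(14!×2!) = 120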